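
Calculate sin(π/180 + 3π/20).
sin(π/180 + 3π/20) = sin π/180 cos 3π/20 + cos π/180 sin 3π/20 = 0.4695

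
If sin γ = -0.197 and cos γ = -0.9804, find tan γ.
tan γ = sin γ / cos γ = 0.2009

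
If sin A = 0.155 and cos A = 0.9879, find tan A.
tan A = sin A / cos A = 0.1569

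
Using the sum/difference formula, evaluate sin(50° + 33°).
sin(50° + 33°) = sin 50° cos 33° + cos 50° sin 33° = 0.9925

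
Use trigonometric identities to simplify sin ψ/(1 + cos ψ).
sin ψ/(1 + cos ψ) = tan(ψ/2) (using Half angle)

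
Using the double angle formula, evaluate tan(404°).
tan(404°) = 2 tan 202° / (1 - tan²202°) = 0.9657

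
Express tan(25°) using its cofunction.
tan(25°) = cot(90° - 25°) = cot(65°)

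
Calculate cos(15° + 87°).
cos(15° + 87°) = cos 15° cos 87° - sin 15° sin 87° = -0.2079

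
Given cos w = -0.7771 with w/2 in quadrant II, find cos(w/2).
cos(w/2) = ±√((1 + cos w)/2); negative since w/2 ∈ QII, so cos(w/2) = -0.3338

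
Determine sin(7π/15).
sin(7π/15) = 0.9945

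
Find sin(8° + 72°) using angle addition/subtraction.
sin(8° + 72°) = sin 8° cos 72° + cos 8° sin 72° = 0.9848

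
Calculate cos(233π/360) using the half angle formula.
cos(233π/360) = -√((1 + cos 233π/180)/2) = -0.4462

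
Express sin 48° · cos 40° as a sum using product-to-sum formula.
sin 48° cos 40° = (1/2)[sin(48°+40°) + sin(48°-40°)]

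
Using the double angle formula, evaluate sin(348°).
sin(348°) = 2 sin 174° cos 174° = -0.2079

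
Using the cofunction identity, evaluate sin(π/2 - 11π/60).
sin(π/2 - 11π/60) = cos(11π/60) = 0.8387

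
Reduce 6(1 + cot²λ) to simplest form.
6(1 + cot²λ) = 6(csc²λ) (using Pythagorean identity)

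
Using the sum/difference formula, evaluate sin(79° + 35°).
sin(79° + 35°) = sin 79° cos 35° + cos 79° sin 35° = 0.9135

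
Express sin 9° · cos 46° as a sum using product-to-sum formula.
sin 9° cos 46° = (1/2)[sin(9°+46°) + sin(9°-46°)]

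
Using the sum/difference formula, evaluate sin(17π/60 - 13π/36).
sin(17π/60 - 13π/36) = sin 17π/60 cos 13π/36 - cos 17π/60 sin 13π/36 = -0.2419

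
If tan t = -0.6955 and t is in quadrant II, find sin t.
sin t = 0.571 (using tan²t + 1 = sec²t)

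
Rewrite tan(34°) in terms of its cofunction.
tan(34°) = cot(90° - 34°) = cot(56°)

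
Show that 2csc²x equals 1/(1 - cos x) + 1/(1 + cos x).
RHS = [(1 + cos x) + (1 - cos x)] / [(1 - cos x)(1 + cos x)] = 2/(1 - cos²x) = 2/sin²x = 2csc²x = LHS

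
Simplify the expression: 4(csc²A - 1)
4(csc²A - 1) = 4(cot²A) (using Pythagorean identity)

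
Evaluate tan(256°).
tan(256°) = 4.011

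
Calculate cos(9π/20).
cos(9π/20) = 0.1564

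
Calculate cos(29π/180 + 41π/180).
cos(29π/180 + 41π/180) = cos 29π/180 cos 41π/180 - sin 29π/180 sin 41π/180 = 0.342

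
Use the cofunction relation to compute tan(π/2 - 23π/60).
tan(π/2 - 23π/60) = cot(23π/60) = 0.3839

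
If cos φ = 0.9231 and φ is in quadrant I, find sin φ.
sin φ = 0.3846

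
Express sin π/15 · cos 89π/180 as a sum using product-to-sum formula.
sin π/15 cos 89π/180 = (1/2)[sin(π/15+89π/180) + sin(π/15-89π/180)]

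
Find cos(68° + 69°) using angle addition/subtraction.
cos(68° + 69°) = cos 68° cos 69° - sin 68° sin 69° = -0.7314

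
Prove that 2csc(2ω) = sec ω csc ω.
LHS = 2/sin(2ω) = 2/(2 sin ω cos ω) = 1/(sin ω cos ω) = (1/cos ω)(1/sin ω) = sec ω csc ω = RHS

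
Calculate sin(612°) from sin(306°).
sin(612°) = 2 sin 306° cos 306° = -0.9511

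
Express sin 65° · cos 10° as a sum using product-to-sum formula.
sin 65° cos 10° = (1/2)[sin(65°+10°) + sin(65°-10°)]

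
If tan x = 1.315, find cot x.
cot x = 1/tan x = 0.7605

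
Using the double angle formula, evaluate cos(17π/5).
cos(17π/5) = cos²17π/10 - sin²17π/10 = -0.309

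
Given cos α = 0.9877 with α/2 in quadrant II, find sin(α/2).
sin(α/2) = ±√((1 - cos α)/2); positive since α/2 ∈ QII, so sin(α/2) = 0.07842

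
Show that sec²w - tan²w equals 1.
LHS = 1/cos²w - sin²w/cos²w = (1 - sin²w)/cos²w = cos²w/cos²w = 1 = RHS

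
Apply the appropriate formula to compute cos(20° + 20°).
cos(20° + 20°) = cos 20° cos 20° - sin 20° sin 20° = 0.766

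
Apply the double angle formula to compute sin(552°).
sin(552°) = 2 sin 276° cos 276° = -0.2079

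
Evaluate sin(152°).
sin(152°) = 0.4695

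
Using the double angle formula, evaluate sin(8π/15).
sin(8π/15) = 2 sin 4π/15 cos 4π/15 = 0.9945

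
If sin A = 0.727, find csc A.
csc A = 1/sin A = 1.376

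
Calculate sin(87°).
sin(87°) = 0.9986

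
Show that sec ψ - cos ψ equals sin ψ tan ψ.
LHS = 1/cos ψ - cos ψ = (1 - cos²ψ)/cos ψ = sin²ψ/cos ψ = sin ψ · (sin ψ/cos ψ) = sin ψ tan ψ = RHS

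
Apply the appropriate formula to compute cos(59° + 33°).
cos(59° + 33°) = cos 59° cos 33° - sin 59° sin 33° = -0.0349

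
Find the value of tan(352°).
tan(352°) = -0.1405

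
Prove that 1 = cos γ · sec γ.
RHS = cos γ · (1/cos γ) = 1 = LHS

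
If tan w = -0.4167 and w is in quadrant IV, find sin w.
sin w = -0.3846 (using tan²w + 1 = sec²w)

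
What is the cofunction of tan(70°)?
tan(70°) = cot(90° - 70°) = cot(20°)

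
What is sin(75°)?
sin(75°) = (√6+√2)/4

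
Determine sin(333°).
sin(333°) = -0.454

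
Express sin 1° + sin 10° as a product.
sin 1° + sin 10° = 2 sin(5.5°) cos(-4.5°)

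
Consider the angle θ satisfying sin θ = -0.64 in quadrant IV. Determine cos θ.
cos θ = √(1 - sin²θ) = 0.7684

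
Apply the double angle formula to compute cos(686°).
cos(686°) = cos²343° - sin²343° = 0.829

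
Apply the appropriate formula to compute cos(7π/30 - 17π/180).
cos(7π/30 - 17π/180) = cos 7π/30 cos 17π/180 + sin 7π/30 sin 17π/180 = 0.9063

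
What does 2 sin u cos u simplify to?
2 sin u cos u = sin(2u) (using Double angle)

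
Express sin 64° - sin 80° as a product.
sin 64° - sin 80° = 2 cos(72°) sin(-8°)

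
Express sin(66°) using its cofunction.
sin(66°) = cos(90° - 66°) = cos(24°)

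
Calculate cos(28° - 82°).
cos(28° - 82°) = cos 28° cos 82° + sin 28° sin 82° = 0.5878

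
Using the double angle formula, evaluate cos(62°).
cos(62°) = cos²31° - sin²31° = 0.4695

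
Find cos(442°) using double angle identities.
cos(442°) = cos²221° - sin²221° = 0.1392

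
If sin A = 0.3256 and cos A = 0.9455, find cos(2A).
cos(2A) = cos²A - sin²A = 0.788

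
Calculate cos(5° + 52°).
cos(5° + 52°) = cos 5° cos 52° - sin 5° sin 52° = 0.5446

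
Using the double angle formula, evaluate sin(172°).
sin(172°) = 2 sin 86° cos 86° = 0.1392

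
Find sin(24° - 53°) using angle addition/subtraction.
sin(24° - 53°) = sin 24° cos 53° - cos 24° sin 53° = -0.4848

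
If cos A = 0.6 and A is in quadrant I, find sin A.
sin A = 0.8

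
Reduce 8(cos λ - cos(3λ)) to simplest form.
8(cos λ - cos(3λ)) = 8(2 sin(2λ) sin λ) (using Sum-to-product)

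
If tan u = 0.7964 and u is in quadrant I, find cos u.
cos u = 0.7822 (using tan²u + 1 = sec²u)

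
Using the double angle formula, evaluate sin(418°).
sin(418°) = 2 sin 209° cos 209° = 0.848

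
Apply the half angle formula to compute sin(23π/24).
sin(23π/24) = √((1 - cos 23π/12)/2) = 0.1305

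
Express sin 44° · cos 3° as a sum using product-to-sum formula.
sin 44° cos 3° = (1/2)[sin(44°+3°) + sin(44°-3°)]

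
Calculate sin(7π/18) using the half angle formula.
sin(7π/18) = √((1 - cos 7π/9)/2) = 0.9397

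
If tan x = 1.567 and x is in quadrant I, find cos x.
cos x = 0.538 (using tan²x + 1 = sec²x)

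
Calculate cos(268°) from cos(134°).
cos(268°) = cos²134° - sin²134° = -0.0349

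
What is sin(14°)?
sin(14°) = 0.2419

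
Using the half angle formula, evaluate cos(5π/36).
cos(5π/36) = √((1 + cos 5π/18)/2) = 0.9063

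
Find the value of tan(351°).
tan(351°) = -0.1584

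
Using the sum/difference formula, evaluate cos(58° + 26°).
cos(58° + 26°) = cos 58° cos 26° - sin 58° sin 26° = 0.1045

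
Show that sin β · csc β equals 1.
LHS = sin β · (1/sin β) = 1 = RHS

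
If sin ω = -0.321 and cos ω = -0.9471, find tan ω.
tan ω = sin ω / cos ω = 0.3389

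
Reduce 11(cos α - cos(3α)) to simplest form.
11(cos α - cos(3α)) = 11(2 sin(2α) sin α) (using Sum-to-product)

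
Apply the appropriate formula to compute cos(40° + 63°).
cos(40° + 63°) = cos 40° cos 63° - sin 40° sin 63° = -0.225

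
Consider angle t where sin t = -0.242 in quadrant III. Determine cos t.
cos t = ±√(1 - sin²t) = -0.9703 (negative in QIII)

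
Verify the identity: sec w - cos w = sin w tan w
LHS = 1/cos w - cos w = (1 - cos²w)/cos w = sin²w/cos w = sin w · (sin w/cos w) = sin w tan w = RHS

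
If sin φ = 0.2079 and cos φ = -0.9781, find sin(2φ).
sin(2φ) = 2 sin φ cos φ = -0.4067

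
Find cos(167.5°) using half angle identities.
cos(167.5°) = -√((1 + cos 335°)/2) = -0.9763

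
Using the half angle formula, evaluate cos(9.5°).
cos(9.5°) = √((1 + cos 19°)/2) = 0.9863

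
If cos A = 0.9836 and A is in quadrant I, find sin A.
sin A = 0.1804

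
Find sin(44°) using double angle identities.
sin(44°) = 2 sin 22° cos 22° = 0.6947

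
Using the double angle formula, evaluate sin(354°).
sin(354°) = 2 sin 177° cos 177° = -0.1045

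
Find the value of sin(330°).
sin(330°) = -1/2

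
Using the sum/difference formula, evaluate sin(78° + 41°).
sin(78° + 41°) = sin 78° cos 41° + cos 78° sin 41° = 0.8746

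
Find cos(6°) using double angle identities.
cos(6°) = cos²3° - sin²3° = 0.9945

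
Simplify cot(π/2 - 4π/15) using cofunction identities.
cot(π/2 - 4π/15) = tan(4π/15)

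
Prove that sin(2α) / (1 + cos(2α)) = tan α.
LHS = 2 sin α cos α / (2cos²α) = sin α/cos α = tan α = RHS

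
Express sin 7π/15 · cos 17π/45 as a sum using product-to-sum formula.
sin 7π/15 cos 17π/45 = (1/2)[sin(7π/15+17π/45) + sin(7π/15-17π/45)]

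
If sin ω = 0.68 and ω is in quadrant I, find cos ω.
cos ω = 0.7332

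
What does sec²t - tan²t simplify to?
sec²t - tan²t = 1 (using Pythagorean identity)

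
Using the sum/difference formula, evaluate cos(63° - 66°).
cos(63° - 66°) = cos 63° cos 66° + sin 63° sin 66° = 0.9986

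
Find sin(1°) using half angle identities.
sin(1°) = √((1 - cos 2°)/2) = 0.01745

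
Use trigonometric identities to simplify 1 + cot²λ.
1 + cot²λ = csc²λ (using Pythagorean identity)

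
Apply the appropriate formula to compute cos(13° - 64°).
cos(13° - 64°) = cos 13° cos 64° + sin 13° sin 64° = 0.6293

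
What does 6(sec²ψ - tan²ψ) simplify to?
6(sec²ψ - tan²ψ) = 6 (using Pythagorean identity)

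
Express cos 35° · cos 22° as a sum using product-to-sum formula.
cos 35° cos 22° = (1/2)[cos(35°-22°) + cos(35°+22°)]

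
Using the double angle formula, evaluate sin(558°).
sin(558°) = 2 sin 279° cos 279° = -0.309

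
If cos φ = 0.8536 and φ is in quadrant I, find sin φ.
sin φ = 0.5209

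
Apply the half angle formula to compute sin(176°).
sin(176°) = √((1 - cos 352°)/2) = 0.06976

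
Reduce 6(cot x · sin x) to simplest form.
6(cot x · sin x) = 6(cos x) (using Quotient identity)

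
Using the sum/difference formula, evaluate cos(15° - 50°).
cos(15° - 50°) = cos 15° cos 50° + sin 15° sin 50° = 0.8192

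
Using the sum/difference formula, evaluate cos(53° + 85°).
cos(53° + 85°) = cos 53° cos 85° - sin 53° sin 85° = -0.7431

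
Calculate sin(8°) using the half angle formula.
sin(8°) = √((1 - cos 16°)/2) = 0.1392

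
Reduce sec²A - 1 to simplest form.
sec²A - 1 = tan²A (using Pythagorean identity)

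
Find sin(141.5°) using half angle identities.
sin(141.5°) = √((1 - cos 283°)/2) = 0.6225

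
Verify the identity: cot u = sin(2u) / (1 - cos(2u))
RHS = 2 sin u cos u / (2sin²u) = cos u/sin u = cot u = LHS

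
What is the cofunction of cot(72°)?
cot(72°) = tan(90° - 72°) = tan(18°)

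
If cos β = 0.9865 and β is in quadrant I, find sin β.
sin β = 0.1638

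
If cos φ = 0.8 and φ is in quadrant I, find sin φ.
sin φ = 0.6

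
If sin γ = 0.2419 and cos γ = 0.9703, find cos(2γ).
cos(2γ) = cos²γ - sin²γ = 0.883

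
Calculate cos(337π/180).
cos(337π/180) = 0.9205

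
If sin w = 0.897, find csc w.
csc w = 1/sin w = 1.115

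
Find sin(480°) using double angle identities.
sin(480°) = 2 sin 240° cos 240° = √3/2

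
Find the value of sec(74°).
sec(74°) = 3.628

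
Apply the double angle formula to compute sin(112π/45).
sin(112π/45) = 2 sin 56π/45 cos 56π/45 = 0.9994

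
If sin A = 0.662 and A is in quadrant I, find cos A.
cos A = 0.7495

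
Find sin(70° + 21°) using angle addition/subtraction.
sin(70° + 21°) = sin 70° cos 21° + cos 70° sin 21° = 0.9998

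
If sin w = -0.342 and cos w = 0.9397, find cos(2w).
cos(2w) = cos²w - sin²w = 0.7661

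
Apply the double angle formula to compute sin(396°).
sin(396°) = 2 sin 198° cos 198° = 0.5878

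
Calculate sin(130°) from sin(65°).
sin(130°) = 2 sin 65° cos 65° = 0.766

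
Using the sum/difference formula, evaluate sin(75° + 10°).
sin(75° + 10°) = sin 75° cos 10° + cos 75° sin 10° = 0.9962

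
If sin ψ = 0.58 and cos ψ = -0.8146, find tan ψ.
tan ψ = sin ψ / cos ψ = -0.712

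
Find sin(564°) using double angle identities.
sin(564°) = 2 sin 282° cos 282° = -0.4067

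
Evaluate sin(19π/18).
sin(19π/18) = -0.1736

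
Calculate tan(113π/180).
tan(113π/180) = -2.356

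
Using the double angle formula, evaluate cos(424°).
cos(424°) = cos²212° - sin²212° = 0.4384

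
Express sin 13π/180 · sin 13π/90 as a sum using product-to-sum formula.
sin 13π/180 sin 13π/90 = (1/2)[cos(13π/180-13π/90) - cos(13π/180+13π/90)]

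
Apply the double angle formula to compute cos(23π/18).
cos(23π/18) = cos²23π/36 - sin²23π/36 = -0.6428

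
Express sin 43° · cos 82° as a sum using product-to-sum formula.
sin 43° cos 82° = (1/2)[sin(43°+82°) + sin(43°-82°)]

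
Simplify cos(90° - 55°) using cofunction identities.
cos(90° - 55°) = sin(55°)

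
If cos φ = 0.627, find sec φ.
sec φ = 1/cos φ = 1.595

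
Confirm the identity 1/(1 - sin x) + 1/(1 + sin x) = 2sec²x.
LHS = [(1 + sin x) + (1 - sin x)] / [(1 - sin x)(1 + sin x)] = 2/(1 - sin²x) = 2/cos²x = 2sec²x = RHS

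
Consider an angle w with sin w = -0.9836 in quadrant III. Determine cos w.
cos w = ±√(1 - sin²w) = -0.1804 (negative in QIII)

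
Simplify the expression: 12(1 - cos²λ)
12(1 - cos²λ) = 12(sin²λ) (using Pythagorean identity)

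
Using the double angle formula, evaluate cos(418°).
cos(418°) = cos²209° - sin²209° = 0.5299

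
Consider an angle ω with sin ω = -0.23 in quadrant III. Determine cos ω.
cos ω = ±√(1 - sin²ω) = -0.9732 (negative in QIII)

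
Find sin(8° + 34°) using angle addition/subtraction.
sin(8° + 34°) = sin 8° cos 34° + cos 8° sin 34° = 0.6691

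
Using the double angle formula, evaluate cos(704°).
cos(704°) = 2cos²352° - 1 = 0.9613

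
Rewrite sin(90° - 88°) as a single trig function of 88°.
sin(90° - 88°) = cos(88°)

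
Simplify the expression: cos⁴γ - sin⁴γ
cos⁴γ - sin⁴γ = cos(2γ) (using Factoring + double angle)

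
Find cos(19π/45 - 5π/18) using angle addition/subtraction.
cos(19π/45 - 5π/18) = cos 19π/45 cos 5π/18 + sin 19π/45 sin 5π/18 = 0.8988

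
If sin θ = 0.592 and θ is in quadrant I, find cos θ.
cos θ = 0.8059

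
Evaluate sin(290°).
sin(290°) = -0.9397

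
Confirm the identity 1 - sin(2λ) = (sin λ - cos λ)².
RHS = sin²λ - 2 sin λ cos λ + cos²λ = (sin²λ + cos²λ) - 2 sin λ cos λ = 1 - sin(2λ) = LHS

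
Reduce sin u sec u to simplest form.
sin u sec u = tan u (using Reciprocal + quotient)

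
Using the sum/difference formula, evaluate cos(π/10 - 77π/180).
cos(π/10 - 77π/180) = cos π/10 cos 77π/180 + sin π/10 sin 77π/180 = 0.515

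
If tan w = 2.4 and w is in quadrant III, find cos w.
cos w = -0.3846 (using tan²w + 1 = sec²w)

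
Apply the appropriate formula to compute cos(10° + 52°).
cos(10° + 52°) = cos 10° cos 52° - sin 10° sin 52° = 0.4695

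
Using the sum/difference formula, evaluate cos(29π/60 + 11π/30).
cos(29π/60 + 11π/30) = cos 29π/60 cos 11π/30 - sin 29π/60 sin 11π/30 = -0.891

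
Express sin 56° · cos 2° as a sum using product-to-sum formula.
sin 56° cos 2° = (1/2)[sin(56°+2°) + sin(56°-2°)]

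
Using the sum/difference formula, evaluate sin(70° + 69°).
sin(70° + 69°) = sin 70° cos 69° + cos 70° sin 69° = 0.6561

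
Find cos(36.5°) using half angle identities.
cos(36.5°) = √((1 + cos 73°)/2) = 0.8039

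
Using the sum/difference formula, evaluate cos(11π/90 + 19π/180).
cos(11π/90 + 19π/180) = cos 11π/90 cos 19π/180 - sin 11π/90 sin 19π/180 = 0.7547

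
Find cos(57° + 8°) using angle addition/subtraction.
cos(57° + 8°) = cos 57° cos 8° - sin 57° sin 8° = 0.4226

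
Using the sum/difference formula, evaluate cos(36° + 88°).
cos(36° + 88°) = cos 36° cos 88° - sin 36° sin 88° = -0.5592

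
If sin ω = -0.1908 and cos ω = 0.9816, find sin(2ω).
sin(2ω) = 2 sin ω cos ω = -0.3746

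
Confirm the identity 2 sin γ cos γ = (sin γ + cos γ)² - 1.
RHS = sin²γ + 2 sin γ cos γ + cos²γ - 1 = (sin²γ + cos²γ) + 2 sin γ cos γ - 1 = 1 + 2 sin γ cos γ - 1 = 2 sin γ cos γ = LHS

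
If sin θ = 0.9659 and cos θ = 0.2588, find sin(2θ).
sin(2θ) = 2 sin θ cos θ = 0.4999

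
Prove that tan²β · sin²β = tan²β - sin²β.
RHS = sin²β/cos²β - sin²β = sin²β(1/cos²β - 1) = sin²β · (1 - cos²β)/cos²β = sin²β · sin²β/cos²β = sin²β · tan²β = LHS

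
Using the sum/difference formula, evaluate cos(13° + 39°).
cos(13° + 39°) = cos 13° cos 39° - sin 13° sin 39° = 0.6157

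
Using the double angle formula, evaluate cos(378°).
cos(378°) = cos²189° - sin²189° = 0.9511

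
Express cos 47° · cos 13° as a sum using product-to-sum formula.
cos 47° cos 13° = (1/2)[cos(47°-13°) + cos(47°+13°)]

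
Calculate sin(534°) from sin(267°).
sin(534°) = 2 sin 267° cos 267° = 0.1045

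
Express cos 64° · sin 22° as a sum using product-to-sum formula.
cos 64° sin 22° = (1/2)[sin(64°+22°) - sin(64°-22°)]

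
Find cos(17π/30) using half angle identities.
cos(17π/30) = -√((1 + cos 17π/15)/2) = -0.2079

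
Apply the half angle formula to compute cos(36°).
cos(36°) = √((1 + cos 72°)/2) = 0.809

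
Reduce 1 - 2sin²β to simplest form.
1 - 2sin²β = cos(2β) (using Double angle)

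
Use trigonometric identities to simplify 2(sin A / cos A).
2(sin A / cos A) = 2(tan A) (using Quotient identity)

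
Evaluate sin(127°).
sin(127°) = 0.7986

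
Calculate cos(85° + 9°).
cos(85° + 9°) = cos 85° cos 9° - sin 85° sin 9° = -0.06976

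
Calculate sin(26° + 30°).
sin(26° + 30°) = sin 26° cos 30° + cos 26° sin 30° = 0.829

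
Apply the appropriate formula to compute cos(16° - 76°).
cos(16° - 76°) = cos 16° cos 76° + sin 16° sin 76° = 1/2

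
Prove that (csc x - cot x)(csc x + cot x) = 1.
LHS = csc²x - cot²x = (1 + cot²x) - cot²x = 1 = RHS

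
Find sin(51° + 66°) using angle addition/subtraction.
sin(51° + 66°) = sin 51° cos 66° + cos 51° sin 66° = 0.891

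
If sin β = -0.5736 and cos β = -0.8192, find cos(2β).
cos(2β) = cos²β - sin²β = 0.3421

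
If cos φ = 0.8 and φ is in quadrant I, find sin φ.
sin φ = 0.6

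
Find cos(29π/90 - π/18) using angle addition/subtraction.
cos(29π/90 - π/18) = cos 29π/90 cos π/18 + sin 29π/90 sin π/18 = 0.6691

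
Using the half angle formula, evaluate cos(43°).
cos(43°) = √((1 + cos 86°)/2) = 0.7314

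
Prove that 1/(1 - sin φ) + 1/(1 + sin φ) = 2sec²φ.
LHS = [(1 + sin φ) + (1 - sin φ)] / [(1 - sin φ)(1 + sin φ)] = 2/(1 - sin²φ) = 2/cos²φ = 2sec²φ = RHS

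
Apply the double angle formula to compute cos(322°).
cos(322°) = cos²161° - sin²161° = 0.788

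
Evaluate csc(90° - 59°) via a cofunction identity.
csc(90° - 59°) = sec(59°) = 1.942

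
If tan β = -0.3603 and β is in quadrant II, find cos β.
cos β = -0.9408 (using tan²β + 1 = sec²β)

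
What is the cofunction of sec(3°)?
sec(3°) = csc(90° - 3°) = csc(87°)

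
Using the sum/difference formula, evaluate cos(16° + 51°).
cos(16° + 51°) = cos 16° cos 51° - sin 16° sin 51° = 0.3907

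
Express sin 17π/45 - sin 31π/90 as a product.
sin 17π/45 - sin 31π/90 = 2 cos(13π/36) sin(π/60)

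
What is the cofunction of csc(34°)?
csc(34°) = sec(90° - 34°) = sec(56°)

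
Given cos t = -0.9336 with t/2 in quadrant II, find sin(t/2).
sin(t/2) = ±√((1 - cos t)/2); positive since t/2 ∈ QII, so sin(t/2) = 0.9833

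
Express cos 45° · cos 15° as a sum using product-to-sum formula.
cos 45° cos 15° = (1/2)[cos(45°-15°) + cos(45°+15°)]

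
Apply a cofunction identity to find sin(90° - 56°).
sin(90° - 56°) = cos(56°) = 0.5592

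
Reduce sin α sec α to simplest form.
sin α sec α = tan α (using Reciprocal + quotient)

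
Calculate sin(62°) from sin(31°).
sin(62°) = 2 sin 31° cos 31° = 0.8829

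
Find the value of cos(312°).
cos(312°) = 0.6691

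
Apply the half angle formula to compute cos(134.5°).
cos(134.5°) = -√((1 + cos 269°)/2) = -0.7009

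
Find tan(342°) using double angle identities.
tan(342°) = 2 tan 171° / (1 - tan²171°) = -0.3249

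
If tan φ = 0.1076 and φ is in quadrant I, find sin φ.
sin φ = 0.107 (using tan²φ + 1 = sec²φ)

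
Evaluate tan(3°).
tan(3°) = 0.05241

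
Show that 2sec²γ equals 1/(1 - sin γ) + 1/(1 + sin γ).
RHS = [(1 + sin γ) + (1 - sin γ)] / [(1 - sin γ)(1 + sin γ)] = 2/(1 - sin²γ) = 2/cos²γ = 2sec²γ = LHS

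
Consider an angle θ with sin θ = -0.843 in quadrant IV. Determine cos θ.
cos θ = √(1 - sin²θ) = 0.5379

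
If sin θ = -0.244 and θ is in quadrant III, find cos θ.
cos θ = -0.9698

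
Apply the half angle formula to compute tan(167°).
tan(167°) = sin 334° / (1 + cos 334°) = -0.2309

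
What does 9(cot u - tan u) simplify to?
9(cot u - tan u) = 9(2 cot(2u)) (using Double angle)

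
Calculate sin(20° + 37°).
sin(20° + 37°) = sin 20° cos 37° + cos 20° sin 37° = 0.8387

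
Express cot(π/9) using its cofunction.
cot(π/9) = tan(π/2 - π/9) = tan(7π/18)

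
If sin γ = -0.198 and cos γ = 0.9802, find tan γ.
tan γ = sin γ / cos γ = -0.202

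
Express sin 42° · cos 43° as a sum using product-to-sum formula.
sin 42° cos 43° = (1/2)[sin(42°+43°) + sin(42°-43°)]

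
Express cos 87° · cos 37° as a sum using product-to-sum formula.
cos 87° cos 37° = (1/2)[cos(87°-37°) + cos(87°+37°)]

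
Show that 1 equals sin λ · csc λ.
RHS = sin λ · (1/sin λ) = 1 = LHS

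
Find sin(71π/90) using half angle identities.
sin(71π/90) = √((1 - cos 71π/45)/2) = 0.6157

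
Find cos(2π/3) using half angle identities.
cos(2π/3) = -√((1 + cos 4π/3)/2) = -1/2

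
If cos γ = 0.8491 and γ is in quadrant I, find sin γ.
sin γ = 0.5282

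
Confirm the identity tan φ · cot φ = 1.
LHS = (sin φ/cos φ) · (cos φ/sin φ) = 1 = RHS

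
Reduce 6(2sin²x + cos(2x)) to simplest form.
6(2sin²x + cos(2x)) = 6 (using Double angle)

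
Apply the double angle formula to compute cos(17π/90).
cos(17π/90) = cos²17π/180 - sin²17π/180 = 0.829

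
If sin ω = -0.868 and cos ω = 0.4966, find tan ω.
tan ω = sin ω / cos ω = -1.748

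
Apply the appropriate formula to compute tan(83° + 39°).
tan(83° + 39°) = (tan 83° + tan 39°)/(1 - tan 83° tan 39°) = -1.6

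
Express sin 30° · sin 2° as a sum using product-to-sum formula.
sin 30° sin 2° = (1/2)[cos(30°-2°) - cos(30°+2°)]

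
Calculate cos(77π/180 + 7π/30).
cos(77π/180 + 7π/30) = cos 77π/180 cos 7π/30 - sin 77π/180 sin 7π/30 = -0.4848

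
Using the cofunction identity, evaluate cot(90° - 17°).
cot(90° - 17°) = tan(17°) = 0.3057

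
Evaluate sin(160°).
sin(160°) = 0.342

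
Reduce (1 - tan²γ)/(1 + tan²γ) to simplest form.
(1 - tan²γ)/(1 + tan²γ) = cos(2γ) (using Double angle)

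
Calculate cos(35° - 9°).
cos(35° - 9°) = cos 35° cos 9° + sin 35° sin 9° = 0.8988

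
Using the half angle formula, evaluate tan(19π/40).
tan(19π/40) = sin 19π/20 / (1 + cos 19π/20) = 12.71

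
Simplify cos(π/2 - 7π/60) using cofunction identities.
cos(π/2 - 7π/60) = sin(7π/60)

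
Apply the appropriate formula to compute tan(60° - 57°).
tan(60° - 57°) = (tan 60° - tan 57°)/(1 + tan 60° tan 57°) = 0.05241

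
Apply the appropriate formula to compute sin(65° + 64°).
sin(65° + 64°) = sin 65° cos 64° + cos 65° sin 64° = 0.7771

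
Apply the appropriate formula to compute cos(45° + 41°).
cos(45° + 41°) = cos 45° cos 41° - sin 45° sin 41° = 0.06976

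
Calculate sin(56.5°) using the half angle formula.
sin(56.5°) = √((1 - cos 113°)/2) = 0.8339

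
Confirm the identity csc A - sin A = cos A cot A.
LHS = 1/sin A - sin A = (1 - sin²A)/sin A = cos²A/sin A = cos A · (cos A/sin A) = cos A cot A = RHS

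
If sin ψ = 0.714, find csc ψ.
csc ψ = 1/sin ψ = 1.401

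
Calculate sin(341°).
sin(341°) = -0.3256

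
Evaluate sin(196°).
sin(196°) = -0.2756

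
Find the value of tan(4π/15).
tan(4π/15) = 1.111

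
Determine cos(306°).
cos(306°) = 0.5878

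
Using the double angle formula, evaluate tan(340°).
tan(340°) = 2 tan 170° / (1 - tan²170°) = -0.364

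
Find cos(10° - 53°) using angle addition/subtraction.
cos(10° - 53°) = cos 10° cos 53° + sin 10° sin 53° = 0.7314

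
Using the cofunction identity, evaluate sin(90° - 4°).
sin(90° - 4°) = cos(4°) = 0.9976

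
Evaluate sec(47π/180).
sec(47π/180) = 1.466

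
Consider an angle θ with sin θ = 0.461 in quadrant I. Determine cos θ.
cos θ = √(1 - sin²θ) = 0.8874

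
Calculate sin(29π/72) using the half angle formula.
sin(29π/72) = √((1 - cos 29π/36)/2) = 0.9537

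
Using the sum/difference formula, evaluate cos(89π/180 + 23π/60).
cos(89π/180 + 23π/60) = cos 89π/180 cos 23π/60 - sin 89π/180 sin 23π/60 = -0.9272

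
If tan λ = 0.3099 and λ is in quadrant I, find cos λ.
cos λ = 0.9552 (using tan²λ + 1 = sec²λ)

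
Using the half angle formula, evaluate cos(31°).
cos(31°) = √((1 + cos 62°)/2) = 0.8572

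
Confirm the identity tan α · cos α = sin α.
LHS = (sin α/cos α) · cos α = sin α = RHS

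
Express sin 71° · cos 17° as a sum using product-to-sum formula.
sin 71° cos 17° = (1/2)[sin(71°+17°) + sin(71°-17°)]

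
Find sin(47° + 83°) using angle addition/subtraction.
sin(47° + 83°) = sin 47° cos 83° + cos 47° sin 83° = 0.766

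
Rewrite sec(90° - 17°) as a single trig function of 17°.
sec(90° - 17°) = csc(17°)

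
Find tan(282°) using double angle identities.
tan(282°) = 2 tan 141° / (1 - tan²141°) = -4.705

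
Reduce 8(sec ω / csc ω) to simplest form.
8(sec ω / csc ω) = 8(tan ω) (using Reciprocal identities)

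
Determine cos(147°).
cos(147°) = -0.8387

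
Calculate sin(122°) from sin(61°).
sin(122°) = 2 sin 61° cos 61° = 0.848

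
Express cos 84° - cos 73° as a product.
cos 84° - cos 73° = -2 sin(78.5°) sin(5.5°)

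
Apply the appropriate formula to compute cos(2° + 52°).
cos(2° + 52°) = cos 2° cos 52° - sin 2° sin 52° = 0.5878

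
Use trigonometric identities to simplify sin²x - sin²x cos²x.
sin²x - sin²x cos²x = sin⁴x (using Factoring)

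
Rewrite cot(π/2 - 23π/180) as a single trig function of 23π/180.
cot(π/2 - 23π/180) = tan(23π/180)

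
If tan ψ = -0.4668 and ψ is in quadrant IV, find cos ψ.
cos ψ = 0.9061 (using tan²ψ + 1 = sec²ψ)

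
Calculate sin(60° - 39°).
sin(60° - 39°) = sin 60° cos 39° - cos 60° sin 39° = 0.3584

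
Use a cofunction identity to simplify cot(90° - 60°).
cot(90° - 60°) = tan(60°)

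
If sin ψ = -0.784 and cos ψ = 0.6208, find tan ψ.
tan ψ = sin ψ / cos ψ = -1.263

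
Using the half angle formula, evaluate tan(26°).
tan(26°) = sin 52° / (1 + cos 52°) = 0.4877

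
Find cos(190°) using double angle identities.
cos(190°) = cos²95° - sin²95° = -0.9848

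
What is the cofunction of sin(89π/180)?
sin(89π/180) = cos(π/2 - 89π/180) = cos(π/180)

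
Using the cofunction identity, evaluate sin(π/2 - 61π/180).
sin(π/2 - 61π/180) = cos(61π/180) = 0.4848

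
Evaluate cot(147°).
cot(147°) = -1.54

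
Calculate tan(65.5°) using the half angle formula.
tan(65.5°) = sin 131° / (1 + cos 131°) = 2.194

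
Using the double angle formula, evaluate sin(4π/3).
sin(4π/3) = 2 sin 2π/3 cos 2π/3 = -√3/2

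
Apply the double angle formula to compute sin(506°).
sin(506°) = 2 sin 253° cos 253° = 0.5592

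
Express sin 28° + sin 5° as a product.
sin 28° + sin 5° = 2 sin(16.5°) cos(11.5°)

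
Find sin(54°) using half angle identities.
sin(54°) = √((1 - cos 108°)/2) = 0.809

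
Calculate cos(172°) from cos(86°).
cos(172°) = cos²86° - sin²86° = -0.9903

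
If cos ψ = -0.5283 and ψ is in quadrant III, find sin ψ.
sin ψ = -0.8491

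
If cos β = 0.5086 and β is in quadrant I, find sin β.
sin β = 0.861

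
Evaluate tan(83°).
tan(83°) = 8.144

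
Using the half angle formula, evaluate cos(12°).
cos(12°) = √((1 + cos 24°)/2) = 0.9781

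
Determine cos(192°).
cos(192°) = -0.9781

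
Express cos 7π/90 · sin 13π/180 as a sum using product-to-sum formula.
cos 7π/90 sin 13π/180 = (1/2)[sin(7π/90+13π/180) - sin(7π/90-13π/180)]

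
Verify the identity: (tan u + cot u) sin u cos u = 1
LHS = (sin u/cos u + cos u/sin u) sin u cos u = ((sin²u + cos²u)/(sin u cos u)) · sin u cos u = sin²u + cos²u = 1 = RHS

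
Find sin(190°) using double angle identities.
sin(190°) = 2 sin 95° cos 95° = -0.1736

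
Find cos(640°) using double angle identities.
cos(640°) = cos²320° - sin²320° = 0.1736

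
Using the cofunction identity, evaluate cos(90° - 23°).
cos(90° - 23°) = sin(23°) = 0.3907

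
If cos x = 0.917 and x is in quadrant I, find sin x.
sin x = 0.3989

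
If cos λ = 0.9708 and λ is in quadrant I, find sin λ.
sin λ = 0.2399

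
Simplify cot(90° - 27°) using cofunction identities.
cot(90° - 27°) = tan(27°)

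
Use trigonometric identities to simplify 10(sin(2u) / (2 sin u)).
10(sin(2u) / (2 sin u)) = 10(cos u) (using Double angle)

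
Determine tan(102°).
tan(102°) = -4.705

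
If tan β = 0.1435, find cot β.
cot β = 1/tan β = 6.969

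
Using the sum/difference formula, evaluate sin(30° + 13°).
sin(30° + 13°) = sin 30° cos 13° + cos 30° sin 13° = 0.682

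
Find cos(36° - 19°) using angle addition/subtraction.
cos(36° - 19°) = cos 36° cos 19° + sin 36° sin 19° = 0.9563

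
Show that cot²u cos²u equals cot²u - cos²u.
RHS = cos²u/sin²u - cos²u = cos²u(1/sin²u - 1) = cos²u · (1 - sin²u)/sin²u = cos²u · cos²u/sin²u = cos²u · cot²u = LHS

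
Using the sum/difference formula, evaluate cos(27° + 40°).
cos(27° + 40°) = cos 27° cos 40° - sin 27° sin 40° = 0.3907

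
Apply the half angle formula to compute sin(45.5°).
sin(45.5°) = √((1 - cos 91°)/2) = 0.7133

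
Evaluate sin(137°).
sin(137°) = 0.682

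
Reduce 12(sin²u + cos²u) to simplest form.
12(sin²u + cos²u) = 12 (using Pythagorean identity)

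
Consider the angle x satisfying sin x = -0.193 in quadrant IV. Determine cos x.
cos x = √(1 - sin²x) = 0.9812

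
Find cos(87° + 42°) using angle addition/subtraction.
cos(87° + 42°) = cos 87° cos 42° - sin 87° sin 42° = -0.6293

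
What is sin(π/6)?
sin(π/6) = 1/2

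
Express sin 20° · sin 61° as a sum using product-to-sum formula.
sin 20° sin 61° = (1/2)[cos(20°-61°) - cos(20°+61°)]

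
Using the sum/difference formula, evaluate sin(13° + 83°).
sin(13° + 83°) = sin 13° cos 83° + cos 13° sin 83° = 0.9945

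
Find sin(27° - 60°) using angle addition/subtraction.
sin(27° - 60°) = sin 27° cos 60° - cos 27° sin 60° = -0.5446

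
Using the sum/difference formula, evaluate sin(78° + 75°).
sin(78° + 75°) = sin 78° cos 75° + cos 78° sin 75° = 0.454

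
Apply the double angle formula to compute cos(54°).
cos(54°) = 1 - 2sin²27° = 0.5878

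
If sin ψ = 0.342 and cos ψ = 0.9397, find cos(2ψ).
cos(2ψ) = cos²ψ - sin²ψ = 0.7661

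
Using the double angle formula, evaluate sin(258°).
sin(258°) = 2 sin 129° cos 129° = -0.9781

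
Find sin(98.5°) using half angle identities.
sin(98.5°) = √((1 - cos 197°)/2) = 0.989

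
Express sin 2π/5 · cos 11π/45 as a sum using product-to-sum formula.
sin 2π/5 cos 11π/45 = (1/2)[sin(2π/5+11π/45) + sin(2π/5-11π/45)]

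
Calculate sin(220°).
sin(220°) = -0.6428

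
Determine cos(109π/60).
cos(109π/60) = 0.8387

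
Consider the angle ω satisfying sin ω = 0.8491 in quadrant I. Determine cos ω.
cos ω = √(1 - sin²ω) = 0.5282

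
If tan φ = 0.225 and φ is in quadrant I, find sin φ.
sin φ = 0.2195 (using tan²φ + 1 = sec²φ)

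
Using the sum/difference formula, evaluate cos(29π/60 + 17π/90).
cos(29π/60 + 17π/90) = cos 29π/60 cos 17π/90 - sin 29π/60 sin 17π/90 = -0.515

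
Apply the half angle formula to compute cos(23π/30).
cos(23π/30) = -√((1 + cos 23π/15)/2) = -0.7431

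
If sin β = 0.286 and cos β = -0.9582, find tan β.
tan β = sin β / cos β = -0.2985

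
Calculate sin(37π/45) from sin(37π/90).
sin(37π/45) = 2 sin 37π/90 cos 37π/90 = 0.5299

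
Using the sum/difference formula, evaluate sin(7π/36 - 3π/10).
sin(7π/36 - 3π/10) = sin 7π/36 cos 3π/10 - cos 7π/36 sin 3π/10 = -0.3256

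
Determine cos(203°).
cos(203°) = -0.9205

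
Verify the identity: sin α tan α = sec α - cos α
RHS = 1/cos α - cos α = (1 - cos²α)/cos α = sin²α/cos α = sin α · (sin α/cos α) = sin α tan α = LHS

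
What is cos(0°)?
cos(0°) = 1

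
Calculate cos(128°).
cos(128°) = -0.6157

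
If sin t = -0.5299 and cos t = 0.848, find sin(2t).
sin(2t) = 2 sin t cos t = -0.8987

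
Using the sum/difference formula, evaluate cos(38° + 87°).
cos(38° + 87°) = cos 38° cos 87° - sin 38° sin 87° = -0.5736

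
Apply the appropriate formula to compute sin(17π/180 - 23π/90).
sin(17π/180 - 23π/90) = sin 17π/180 cos 23π/90 - cos 17π/180 sin 23π/90 = -0.4848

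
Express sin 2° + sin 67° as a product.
sin 2° + sin 67° = 2 sin(34.5°) cos(-32.5°)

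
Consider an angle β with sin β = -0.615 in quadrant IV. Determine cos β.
cos β = √(1 - sin²β) = 0.7885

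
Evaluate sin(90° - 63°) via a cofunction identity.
sin(90° - 63°) = cos(63°) = 0.454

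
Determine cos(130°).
cos(130°) = -0.6428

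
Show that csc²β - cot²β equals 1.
LHS = 1/sin²β - cos²β/sin²β = (1 - cos²β)/sin²β = sin²β/sin²β = 1 = RHS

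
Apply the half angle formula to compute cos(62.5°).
cos(62.5°) = √((1 + cos 125°)/2) = 0.4617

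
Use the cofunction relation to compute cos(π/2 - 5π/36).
cos(π/2 - 5π/36) = sin(5π/36) = 0.4226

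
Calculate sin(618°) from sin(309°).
sin(618°) = 2 sin 309° cos 309° = -0.9781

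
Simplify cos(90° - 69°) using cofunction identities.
cos(90° - 69°) = sin(69°)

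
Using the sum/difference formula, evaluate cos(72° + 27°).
cos(72° + 27°) = cos 72° cos 27° - sin 72° sin 27° = -0.1564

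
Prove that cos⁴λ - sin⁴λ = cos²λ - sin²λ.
LHS = (cos²λ - sin²λ)(cos²λ + sin²λ) = (cos²λ - sin²λ) · 1 = cos²λ - sin²λ = RHS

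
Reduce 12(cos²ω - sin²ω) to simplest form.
12(cos²ω - sin²ω) = 12(cos(2ω)) (using Double angle)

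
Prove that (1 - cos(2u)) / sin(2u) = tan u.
LHS = 2sin²u / (2 sin u cos u) = sin u/cos u = tan u = RHS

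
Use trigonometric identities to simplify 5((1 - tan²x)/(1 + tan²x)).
5((1 - tan²x)/(1 + tan²x)) = 5(cos(2x)) (using Double angle)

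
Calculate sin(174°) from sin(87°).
sin(174°) = 2 sin 87° cos 87° = 0.1045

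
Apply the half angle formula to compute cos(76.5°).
cos(76.5°) = √((1 + cos 153°)/2) = 0.2334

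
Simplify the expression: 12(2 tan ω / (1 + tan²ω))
12(2 tan ω / (1 + tan²ω)) = 12(sin(2ω)) (using Double angle)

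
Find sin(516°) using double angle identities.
sin(516°) = 2 sin 258° cos 258° = 0.4067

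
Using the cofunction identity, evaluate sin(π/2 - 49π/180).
sin(π/2 - 49π/180) = cos(49π/180) = 0.6561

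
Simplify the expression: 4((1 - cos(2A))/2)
4((1 - cos(2A))/2) = 4(sin²A) (using Power reduction)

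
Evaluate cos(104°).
cos(104°) = -0.2419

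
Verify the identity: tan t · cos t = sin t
LHS = (sin t/cos t) · cos t = sin t = RHS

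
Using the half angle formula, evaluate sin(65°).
sin(65°) = √((1 - cos 130°)/2) = 0.9063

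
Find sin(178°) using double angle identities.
sin(178°) = 2 sin 89° cos 89° = 0.0349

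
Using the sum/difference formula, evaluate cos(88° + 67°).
cos(88° + 67°) = cos 88° cos 67° - sin 88° sin 67° = -0.9063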